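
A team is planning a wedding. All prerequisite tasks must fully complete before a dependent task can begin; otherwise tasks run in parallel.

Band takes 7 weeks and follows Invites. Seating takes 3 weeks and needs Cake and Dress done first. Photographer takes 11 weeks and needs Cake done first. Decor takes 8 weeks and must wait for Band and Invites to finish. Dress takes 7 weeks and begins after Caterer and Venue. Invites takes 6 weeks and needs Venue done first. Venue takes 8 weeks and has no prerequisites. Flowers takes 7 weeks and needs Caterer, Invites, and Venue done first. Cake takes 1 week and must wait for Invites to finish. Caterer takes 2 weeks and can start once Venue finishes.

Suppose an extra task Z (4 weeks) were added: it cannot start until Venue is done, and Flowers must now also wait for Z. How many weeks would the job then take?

29

Originally the job takes 29 weeks.
With Z inserted, Flowers now waits for max(Caterer, Invites, Venue, Z).
New critical path: Venue→Invites→Band→Decor = 8+6+7+8 = 29 ⇒ 29 weeks.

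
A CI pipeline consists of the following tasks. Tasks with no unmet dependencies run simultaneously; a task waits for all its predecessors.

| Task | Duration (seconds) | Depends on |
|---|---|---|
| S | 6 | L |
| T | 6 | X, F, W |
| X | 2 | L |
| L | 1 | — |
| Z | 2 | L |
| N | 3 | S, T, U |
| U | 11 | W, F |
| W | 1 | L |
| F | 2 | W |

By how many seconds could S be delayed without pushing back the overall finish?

8

The longest chain is L→W→F→U→N = 1+1+2+11+3 = 18; overall finish 18 seconds.
S finishes as early as 7 and must finish by 15.
So S can slip 15 − 7 = 8 seconds.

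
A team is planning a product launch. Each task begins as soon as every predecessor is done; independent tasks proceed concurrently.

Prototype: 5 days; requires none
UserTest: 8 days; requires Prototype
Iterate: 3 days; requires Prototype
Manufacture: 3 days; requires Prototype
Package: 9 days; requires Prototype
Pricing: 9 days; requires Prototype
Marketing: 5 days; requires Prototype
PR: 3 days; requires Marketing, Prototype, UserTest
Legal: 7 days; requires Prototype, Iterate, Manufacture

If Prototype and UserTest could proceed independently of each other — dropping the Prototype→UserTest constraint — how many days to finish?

Original critical path: Prototype→UserTest→PR = 5+8+3 = 16 ⇒ 16 days.
Without Prototype→UserTest, UserTest's earliest start moves from 5 to 0.
The longest chain is now Prototype→Iterate→Legal = 5+3+7 = 15, so the job takes 15 days.

15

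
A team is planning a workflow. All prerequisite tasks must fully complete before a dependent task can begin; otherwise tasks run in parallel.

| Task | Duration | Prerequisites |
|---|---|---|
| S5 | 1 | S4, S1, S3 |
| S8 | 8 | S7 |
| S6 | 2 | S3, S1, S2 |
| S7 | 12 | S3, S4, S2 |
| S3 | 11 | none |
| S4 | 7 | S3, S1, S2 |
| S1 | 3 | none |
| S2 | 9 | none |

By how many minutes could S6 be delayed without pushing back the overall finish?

S3→S4→S7→S8 = 11+7+12+8 = 38 sets the makespan at 38 minutes.
The longest chain containing S6 totals 13 minutes.
Float = 38 − 13 = 25.

25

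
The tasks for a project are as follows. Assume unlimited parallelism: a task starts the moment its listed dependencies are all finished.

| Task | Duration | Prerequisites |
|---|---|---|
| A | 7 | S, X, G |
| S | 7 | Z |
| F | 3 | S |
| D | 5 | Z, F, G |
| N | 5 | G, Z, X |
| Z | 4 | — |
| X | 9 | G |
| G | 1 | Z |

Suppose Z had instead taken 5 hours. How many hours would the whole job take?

The binding path is Z→G→X→A = 4+1+9+7 = 21; finish at 21 hours.
Since Z is critical, the +1 change carries straight to that chain (now 22 hours).
No other chain overtakes it, so the finish is 22 hours.

22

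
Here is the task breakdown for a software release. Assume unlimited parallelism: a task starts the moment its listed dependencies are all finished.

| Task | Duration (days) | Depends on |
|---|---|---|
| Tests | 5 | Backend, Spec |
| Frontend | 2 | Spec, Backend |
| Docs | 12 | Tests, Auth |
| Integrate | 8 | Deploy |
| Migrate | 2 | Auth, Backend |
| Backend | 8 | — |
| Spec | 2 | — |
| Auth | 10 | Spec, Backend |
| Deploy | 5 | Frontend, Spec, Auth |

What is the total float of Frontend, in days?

8

The longest chain is Backend→Auth→Deploy→Integrate = 8+10+5+8 = 31; overall finish 31 days.
Frontend finishes as early as 10 and must finish by 18.
Float = 31 − 23 = 8.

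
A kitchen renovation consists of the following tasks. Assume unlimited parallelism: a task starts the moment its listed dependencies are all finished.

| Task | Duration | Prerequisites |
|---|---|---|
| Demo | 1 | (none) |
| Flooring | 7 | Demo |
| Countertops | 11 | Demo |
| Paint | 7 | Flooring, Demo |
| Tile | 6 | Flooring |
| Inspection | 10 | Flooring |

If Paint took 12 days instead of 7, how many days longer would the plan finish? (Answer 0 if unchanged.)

2

The binding path is Demo→Flooring→Inspection = 1+7+10 = 18; finish at 18 days.
Paint is off the critical path — its longest chain is 15 days, giving 3 of slack.
Now Demo→Flooring→Paint = 1+7+12 = 20 is longest, so the finish becomes 20 days.
Change in finish: 20 − 18 = +2 days.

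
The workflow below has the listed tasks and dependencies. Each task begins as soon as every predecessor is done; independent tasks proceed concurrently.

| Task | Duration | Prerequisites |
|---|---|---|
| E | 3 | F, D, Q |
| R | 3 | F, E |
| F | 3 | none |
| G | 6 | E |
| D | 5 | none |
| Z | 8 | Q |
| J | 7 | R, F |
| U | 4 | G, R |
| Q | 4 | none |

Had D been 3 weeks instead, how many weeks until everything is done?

Critical path before the change: D→E→R→J = 5+3+3+7 = 18 giving 18 weeks.
D lies on that path, so at 3 weeks the path becomes 16 weeks.
Now Q→E→R→J = 4+3+3+7 = 17 is longest, so the finish becomes 17 weeks.

17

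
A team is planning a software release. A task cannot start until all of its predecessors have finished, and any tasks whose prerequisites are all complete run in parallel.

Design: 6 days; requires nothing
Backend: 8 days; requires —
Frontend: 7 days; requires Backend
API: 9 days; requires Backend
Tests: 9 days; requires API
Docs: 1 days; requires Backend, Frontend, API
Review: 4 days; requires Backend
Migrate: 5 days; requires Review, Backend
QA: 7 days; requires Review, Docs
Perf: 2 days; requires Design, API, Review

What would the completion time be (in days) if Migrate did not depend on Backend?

26

Original critical path: Backend→API→Tests = 8+9+9 = 26 ⇒ 26 days.
Dropping Backend→Migrate doesn't change Migrate's earliest start (12); another predecessor still binds.
New critical path: Backend→API→Tests = 8+9+9 = 26 ⇒ 26 days.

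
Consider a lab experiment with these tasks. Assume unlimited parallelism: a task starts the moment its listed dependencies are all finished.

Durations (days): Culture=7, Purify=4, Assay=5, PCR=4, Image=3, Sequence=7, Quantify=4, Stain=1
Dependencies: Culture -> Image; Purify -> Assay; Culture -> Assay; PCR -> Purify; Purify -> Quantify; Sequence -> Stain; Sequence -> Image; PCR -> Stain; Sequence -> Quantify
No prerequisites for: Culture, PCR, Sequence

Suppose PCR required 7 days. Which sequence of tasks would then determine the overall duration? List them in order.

Critical path before the change: PCR→Purify→Assay = 4+4+5 = 13 giving 13 days.
PCR lies on that path, so at 7 days the path becomes 16 days.
No other chain overtakes it, so the finish is 16 days.

PCR, Purify, Assay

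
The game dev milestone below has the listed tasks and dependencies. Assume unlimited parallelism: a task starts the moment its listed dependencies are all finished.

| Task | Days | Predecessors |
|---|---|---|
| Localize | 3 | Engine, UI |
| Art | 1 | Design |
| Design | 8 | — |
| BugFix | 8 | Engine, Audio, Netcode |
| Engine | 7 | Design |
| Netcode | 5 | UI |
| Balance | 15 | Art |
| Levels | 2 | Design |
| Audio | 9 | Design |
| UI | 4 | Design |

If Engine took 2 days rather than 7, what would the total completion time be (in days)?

Baseline: Design→Audio→BugFix = 8+9+8 = 25 → 25 days.
Engine has 2 days of float (longest path through it is 23).
The critical path is still Design→Audio→BugFix; finish is now 25 days.

25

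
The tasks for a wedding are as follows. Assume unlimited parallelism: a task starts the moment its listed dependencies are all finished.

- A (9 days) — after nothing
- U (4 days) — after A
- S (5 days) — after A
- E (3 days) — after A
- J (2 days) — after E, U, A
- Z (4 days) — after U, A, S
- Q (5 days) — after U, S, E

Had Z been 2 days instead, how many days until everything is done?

As given, the longest chain is A→S→Q = 9+5+5 = 19, so the finish is 19 days.
Z has 1 day of float (longest path through it is 18).
No other chain overtakes it, so the finish is 19 days.

19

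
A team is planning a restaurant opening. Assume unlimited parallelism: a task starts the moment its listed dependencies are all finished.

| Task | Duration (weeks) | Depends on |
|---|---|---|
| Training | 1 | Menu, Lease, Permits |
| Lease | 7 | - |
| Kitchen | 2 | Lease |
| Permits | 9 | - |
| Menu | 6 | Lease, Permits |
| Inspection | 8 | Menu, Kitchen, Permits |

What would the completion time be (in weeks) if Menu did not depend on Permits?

21

Original critical path: Permits→Menu→Inspection = 9+6+8 = 23 ⇒ 23 weeks.
Without Permits→Menu, Menu's earliest start moves from 9 to 7.
After: Lease→Menu→Inspection = 7+6+8 = 21 → 21 weeks.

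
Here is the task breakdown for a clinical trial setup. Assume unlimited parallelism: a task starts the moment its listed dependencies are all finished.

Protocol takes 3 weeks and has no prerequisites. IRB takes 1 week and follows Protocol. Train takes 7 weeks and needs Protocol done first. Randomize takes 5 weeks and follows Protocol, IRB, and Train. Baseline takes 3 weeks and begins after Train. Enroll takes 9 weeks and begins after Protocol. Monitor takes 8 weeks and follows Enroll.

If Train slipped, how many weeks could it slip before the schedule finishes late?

5

Critical path: Protocol→Enroll→Monitor = 3+9+8 = 20, so the finish is 20 weeks.
Train finishes as early as 10 and must finish by 15.
Slack of Train = 8 − 3 = 5 weeks.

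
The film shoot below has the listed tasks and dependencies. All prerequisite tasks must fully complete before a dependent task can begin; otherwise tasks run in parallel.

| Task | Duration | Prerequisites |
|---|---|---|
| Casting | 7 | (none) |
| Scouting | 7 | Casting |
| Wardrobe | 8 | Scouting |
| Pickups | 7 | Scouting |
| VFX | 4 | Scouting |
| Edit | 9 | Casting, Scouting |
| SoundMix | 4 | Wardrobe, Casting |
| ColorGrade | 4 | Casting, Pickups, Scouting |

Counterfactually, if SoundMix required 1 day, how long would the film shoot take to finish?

25

Actual critical path: Casting→Scouting→Wardrobe→SoundMix = 7+7+8+4 = 26 ⇒ 26 days.
Since SoundMix is critical, the -3 change carries straight to that chain (now 23 days).
The binding chain switches to Casting→Scouting→Pickups→ColorGrade = 7+7+7+4 = 25; finish 25 days.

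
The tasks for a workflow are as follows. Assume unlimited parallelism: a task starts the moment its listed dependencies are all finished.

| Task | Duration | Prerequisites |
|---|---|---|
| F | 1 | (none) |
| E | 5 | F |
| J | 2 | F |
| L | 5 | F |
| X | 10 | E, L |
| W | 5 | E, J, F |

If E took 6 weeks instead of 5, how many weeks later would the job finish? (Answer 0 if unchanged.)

Critical path before the change: F→E→X = 1+5+10 = 16 giving 16 weeks.
E is on the critical path; changing it to 6 makes that path 17 weeks.
The critical path is still F→E→X; finish is now 17 weeks.
Change in finish: 17 − 16 = +1 weeks.

1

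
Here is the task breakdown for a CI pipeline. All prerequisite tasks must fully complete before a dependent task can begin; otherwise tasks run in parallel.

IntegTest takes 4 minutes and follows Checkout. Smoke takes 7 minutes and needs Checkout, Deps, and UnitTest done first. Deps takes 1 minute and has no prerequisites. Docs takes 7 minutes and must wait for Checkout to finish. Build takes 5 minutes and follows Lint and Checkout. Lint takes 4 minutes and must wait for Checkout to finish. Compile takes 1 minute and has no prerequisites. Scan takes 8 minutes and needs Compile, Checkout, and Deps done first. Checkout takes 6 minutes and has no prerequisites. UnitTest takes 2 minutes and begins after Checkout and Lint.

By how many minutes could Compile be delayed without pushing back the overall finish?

10

Checkout→Lint→UnitTest→Smoke = 6+4+2+7 = 19 sets the makespan at 19 minutes.
Longest path through Compile: 9 minutes (earliest finish 1, latest finish 11).
So Compile can slip 11 − 1 = 10 minutes.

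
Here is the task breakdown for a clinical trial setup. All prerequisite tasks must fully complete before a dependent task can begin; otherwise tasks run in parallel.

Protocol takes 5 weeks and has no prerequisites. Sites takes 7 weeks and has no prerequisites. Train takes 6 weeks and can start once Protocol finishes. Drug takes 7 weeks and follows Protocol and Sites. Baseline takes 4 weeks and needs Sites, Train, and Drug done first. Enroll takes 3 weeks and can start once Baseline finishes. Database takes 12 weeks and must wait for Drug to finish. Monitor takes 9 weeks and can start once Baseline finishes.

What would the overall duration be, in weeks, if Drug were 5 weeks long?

25

Critical path before the change: Sites→Drug→Baseline→Monitor = 7+7+4+9 = 27 giving 27 weeks.
Drug lies on that path, so at 5 weeks the path becomes 25 weeks.
The critical path is still Sites→Drug→Baseline→Monitor; finish is now 25 weeks.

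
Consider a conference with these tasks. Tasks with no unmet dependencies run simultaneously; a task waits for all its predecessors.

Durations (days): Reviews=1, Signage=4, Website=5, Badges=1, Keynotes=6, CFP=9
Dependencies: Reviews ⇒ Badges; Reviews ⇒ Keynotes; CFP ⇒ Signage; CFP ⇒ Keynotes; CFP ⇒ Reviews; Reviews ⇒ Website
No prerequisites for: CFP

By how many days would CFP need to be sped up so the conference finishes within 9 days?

7

Current finish: 16 days; target: 9.
CFP is on every critical path, so each day cut from CFP cuts the finish by one (this holds down to a finish of 8).
Need 16 − 9 = 7 days off CFP → CFP becomes 2 days, finish becomes 9.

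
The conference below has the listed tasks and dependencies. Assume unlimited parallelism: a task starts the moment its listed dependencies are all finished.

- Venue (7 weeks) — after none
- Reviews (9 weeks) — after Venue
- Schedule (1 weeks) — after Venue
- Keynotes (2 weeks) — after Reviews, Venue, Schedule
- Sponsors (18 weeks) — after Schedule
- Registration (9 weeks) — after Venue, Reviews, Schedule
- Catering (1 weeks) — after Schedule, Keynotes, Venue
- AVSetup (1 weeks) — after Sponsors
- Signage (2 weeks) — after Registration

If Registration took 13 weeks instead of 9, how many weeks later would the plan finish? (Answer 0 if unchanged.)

As given, the longest chain is Venue→Reviews→Registration→Signage = 7+9+9+2 = 27, so the finish is 27 weeks.
Since Registration is critical, the +4 change carries straight to that chain (now 31 weeks).
The critical path is still Venue→Reviews→Registration→Signage; finish is now 31 weeks.
Change in finish: 31 − 27 = +4 weeks.

4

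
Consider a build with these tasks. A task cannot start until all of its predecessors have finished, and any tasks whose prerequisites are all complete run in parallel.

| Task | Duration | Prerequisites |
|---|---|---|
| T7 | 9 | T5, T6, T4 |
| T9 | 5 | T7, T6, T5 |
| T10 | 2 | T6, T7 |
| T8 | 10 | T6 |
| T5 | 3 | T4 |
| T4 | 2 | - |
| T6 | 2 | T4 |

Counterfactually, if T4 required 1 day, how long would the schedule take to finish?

18

As given, the longest chain is T4→T5→T7→T9 = 2+3+9+5 = 19, so the finish is 19 days.
T4 is on the critical path; changing it to 1 makes that path 18 days.
No other chain overtakes it, so the finish is 18 days.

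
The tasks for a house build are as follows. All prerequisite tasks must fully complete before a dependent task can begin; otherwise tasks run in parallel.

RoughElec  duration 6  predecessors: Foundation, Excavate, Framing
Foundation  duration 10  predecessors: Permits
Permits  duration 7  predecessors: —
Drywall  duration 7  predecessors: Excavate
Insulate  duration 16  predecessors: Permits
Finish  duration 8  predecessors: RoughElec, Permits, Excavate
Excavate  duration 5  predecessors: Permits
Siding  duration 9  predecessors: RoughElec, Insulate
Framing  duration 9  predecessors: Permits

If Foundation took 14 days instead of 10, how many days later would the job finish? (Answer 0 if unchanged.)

Critical path before the change: Permits→Foundation→RoughElec→Siding = 7+10+6+9 = 32 giving 32 days.
Foundation lies on that path, so at 14 days the path becomes 36 days.
That remains the longest chain; total 36 days.
Change in finish: 36 − 32 = +4 days.

4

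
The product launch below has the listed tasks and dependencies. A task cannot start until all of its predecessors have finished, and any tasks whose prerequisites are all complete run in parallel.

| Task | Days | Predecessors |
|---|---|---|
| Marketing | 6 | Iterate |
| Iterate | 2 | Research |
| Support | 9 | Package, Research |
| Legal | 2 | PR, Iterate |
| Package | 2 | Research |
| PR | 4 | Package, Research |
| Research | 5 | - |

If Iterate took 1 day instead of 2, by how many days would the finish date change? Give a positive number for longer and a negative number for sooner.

As given, the longest chain is Research→Package→Support = 5+2+9 = 16, so the finish is 16 days.
Iterate is off the critical path — its longest chain is 13 days, giving 3 of slack.
That remains the longest chain; total 16 days.
Change in finish: 16 − 16 = +0 days.

0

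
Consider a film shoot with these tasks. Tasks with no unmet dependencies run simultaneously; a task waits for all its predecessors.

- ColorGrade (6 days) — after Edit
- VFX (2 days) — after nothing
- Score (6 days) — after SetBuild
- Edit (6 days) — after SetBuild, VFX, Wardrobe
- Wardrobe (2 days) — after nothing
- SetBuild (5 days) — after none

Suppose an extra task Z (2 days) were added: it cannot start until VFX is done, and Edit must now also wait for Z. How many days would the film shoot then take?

17

Originally the film shoot takes 17 days.
With Z inserted, Edit now waits for max(SetBuild, VFX, Wardrobe, Z).
New critical path: SetBuild→Edit→ColorGrade = 5+6+6 = 17 ⇒ 17 days.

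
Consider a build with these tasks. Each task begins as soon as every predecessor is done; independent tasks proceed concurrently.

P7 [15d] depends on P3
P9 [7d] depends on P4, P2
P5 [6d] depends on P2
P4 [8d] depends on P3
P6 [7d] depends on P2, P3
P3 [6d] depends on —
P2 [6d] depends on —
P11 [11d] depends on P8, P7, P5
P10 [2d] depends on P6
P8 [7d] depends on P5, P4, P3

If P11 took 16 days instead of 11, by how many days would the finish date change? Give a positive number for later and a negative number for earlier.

Critical path before the change: P3→P4→P8→P11 = 6+8+7+11 = 32 giving 32 days.
P11 lies on that path, so at 16 days the path becomes 37 days.
No other chain overtakes it, so the finish is 37 days.
Change in finish: 37 − 32 = +5 days.

5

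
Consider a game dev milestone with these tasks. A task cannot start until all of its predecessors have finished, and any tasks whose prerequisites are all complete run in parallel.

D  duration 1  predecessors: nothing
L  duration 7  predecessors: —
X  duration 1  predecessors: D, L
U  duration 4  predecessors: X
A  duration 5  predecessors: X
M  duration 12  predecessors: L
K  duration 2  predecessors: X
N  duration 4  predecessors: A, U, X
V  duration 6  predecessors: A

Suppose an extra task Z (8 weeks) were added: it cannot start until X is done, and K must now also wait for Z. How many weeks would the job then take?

19

Originally the job takes 19 weeks.
With Z inserted, K now waits for max(X, Z).
New critical path: L→X→A→V = 7+1+5+6 = 19 ⇒ 19 weeks.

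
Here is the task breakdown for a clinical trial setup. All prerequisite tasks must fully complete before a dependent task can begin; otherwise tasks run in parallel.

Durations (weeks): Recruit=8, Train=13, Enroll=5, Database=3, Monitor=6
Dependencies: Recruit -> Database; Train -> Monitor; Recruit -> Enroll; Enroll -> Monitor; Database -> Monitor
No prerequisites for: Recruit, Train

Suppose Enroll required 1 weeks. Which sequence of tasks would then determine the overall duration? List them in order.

Critical path before the change: Recruit→Enroll→Monitor = 8+5+6 = 19 giving 19 weeks.
Enroll is on the critical path; changing it to 1 makes that path 15 weeks.
New critical path: Train→Monitor = 13+6 = 19 ⇒ 19 weeks.

Train, Monitor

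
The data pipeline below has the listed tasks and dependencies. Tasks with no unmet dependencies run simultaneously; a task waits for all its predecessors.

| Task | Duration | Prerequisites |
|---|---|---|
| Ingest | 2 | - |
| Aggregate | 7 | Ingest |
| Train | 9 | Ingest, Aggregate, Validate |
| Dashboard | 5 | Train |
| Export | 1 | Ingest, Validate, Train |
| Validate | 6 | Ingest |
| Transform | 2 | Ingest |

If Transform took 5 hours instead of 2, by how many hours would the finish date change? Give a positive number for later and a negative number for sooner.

0

Critical path before the change: Ingest→Aggregate→Train→Dashboard = 2+7+9+5 = 23 giving 23 hours.
The longest path through Transform is only 4 hours, so Transform has float 19.
The critical path is still Ingest→Aggregate→Train→Dashboard; finish is now 23 hours.
Change in finish: 23 − 23 = +0 hours.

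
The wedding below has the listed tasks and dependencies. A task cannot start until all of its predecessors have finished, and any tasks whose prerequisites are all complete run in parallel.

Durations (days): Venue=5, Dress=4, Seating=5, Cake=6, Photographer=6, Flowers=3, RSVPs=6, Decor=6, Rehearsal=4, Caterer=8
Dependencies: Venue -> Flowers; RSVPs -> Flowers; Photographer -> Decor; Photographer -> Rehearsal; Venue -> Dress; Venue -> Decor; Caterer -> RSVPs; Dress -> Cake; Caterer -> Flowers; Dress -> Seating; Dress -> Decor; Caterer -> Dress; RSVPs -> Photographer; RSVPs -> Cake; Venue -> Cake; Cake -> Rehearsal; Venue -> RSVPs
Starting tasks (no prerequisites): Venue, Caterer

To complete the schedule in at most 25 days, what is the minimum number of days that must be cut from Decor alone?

1

Current finish: 26 days; target: 25.
Decor is on every critical path, so each day cut from Decor cuts the finish by one (this holds down to a finish of 24).
Need 26 − 25 = 1 day off Decor → Decor becomes 5 days, finish becomes 25.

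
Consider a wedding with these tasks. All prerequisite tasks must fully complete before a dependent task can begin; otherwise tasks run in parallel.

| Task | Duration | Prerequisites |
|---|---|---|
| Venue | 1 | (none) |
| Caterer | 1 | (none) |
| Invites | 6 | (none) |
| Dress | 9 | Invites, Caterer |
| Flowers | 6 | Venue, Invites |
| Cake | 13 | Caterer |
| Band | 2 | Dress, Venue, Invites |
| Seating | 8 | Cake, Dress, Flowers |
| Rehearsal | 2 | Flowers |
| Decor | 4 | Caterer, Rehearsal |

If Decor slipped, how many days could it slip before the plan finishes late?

Invites→Dress→Seating = 6+9+8 = 23 sets the makespan at 23 days.
The longest chain containing Decor totals 18 days.
So Decor can slip 23 − 18 = 5 days.

5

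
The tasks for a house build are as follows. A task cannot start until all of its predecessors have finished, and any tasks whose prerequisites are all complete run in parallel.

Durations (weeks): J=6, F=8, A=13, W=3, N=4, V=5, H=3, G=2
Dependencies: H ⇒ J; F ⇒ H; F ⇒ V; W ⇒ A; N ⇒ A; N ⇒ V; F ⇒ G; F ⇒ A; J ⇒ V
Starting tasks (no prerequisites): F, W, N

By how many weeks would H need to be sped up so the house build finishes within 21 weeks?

Current finish: 22 weeks; target: 21.
H is on every critical path, so each week cut from H cuts the finish by one (this holds down to a finish of 21).
Need 22 − 21 = 1 week off H → H becomes 2 weeks, finish becomes 21.

1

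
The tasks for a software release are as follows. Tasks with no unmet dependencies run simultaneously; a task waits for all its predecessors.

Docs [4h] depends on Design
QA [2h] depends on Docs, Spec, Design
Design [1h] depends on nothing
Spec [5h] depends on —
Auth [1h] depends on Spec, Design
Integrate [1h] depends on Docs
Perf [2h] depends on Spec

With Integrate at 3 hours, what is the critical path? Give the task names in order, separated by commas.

Critical path before the change: Spec→QA = 5+2 = 7 giving 7 hours.
The longest path through Integrate is only 6 hours, so Integrate has float 1.
The binding chain switches to Design→Docs→Integrate = 1+4+3 = 8; finish 8 hours.

Design, Docs, Integrate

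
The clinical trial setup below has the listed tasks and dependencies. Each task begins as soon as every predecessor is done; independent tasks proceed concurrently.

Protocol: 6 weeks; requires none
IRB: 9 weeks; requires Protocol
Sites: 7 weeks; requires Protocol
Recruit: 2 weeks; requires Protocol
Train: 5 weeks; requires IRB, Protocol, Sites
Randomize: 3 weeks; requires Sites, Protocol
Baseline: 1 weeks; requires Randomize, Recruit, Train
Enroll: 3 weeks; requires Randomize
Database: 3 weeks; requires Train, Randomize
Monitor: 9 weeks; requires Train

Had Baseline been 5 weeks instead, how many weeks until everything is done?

29

The binding path is Protocol→IRB→Train→Monitor = 6+9+5+9 = 29; finish at 29 weeks.
Baseline is off the critical path — its longest chain is 21 weeks, giving 8 of slack.
No other chain overtakes it, so the finish is 29 weeks.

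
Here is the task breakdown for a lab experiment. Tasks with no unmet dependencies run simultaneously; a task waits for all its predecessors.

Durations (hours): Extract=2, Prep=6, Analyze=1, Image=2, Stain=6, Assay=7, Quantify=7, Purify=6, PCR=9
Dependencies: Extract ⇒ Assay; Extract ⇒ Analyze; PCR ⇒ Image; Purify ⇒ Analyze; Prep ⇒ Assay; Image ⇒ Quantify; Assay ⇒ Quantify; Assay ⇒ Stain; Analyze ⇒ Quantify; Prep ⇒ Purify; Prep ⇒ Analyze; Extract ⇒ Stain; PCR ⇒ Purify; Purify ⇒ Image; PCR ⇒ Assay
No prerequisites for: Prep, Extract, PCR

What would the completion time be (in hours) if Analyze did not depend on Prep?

24

Original critical path: PCR→Purify→Image→Quantify = 9+6+2+7 = 24 ⇒ 24 hours.
Dropping Prep→Analyze doesn't change Analyze's earliest start (15); another predecessor still binds.
The longest chain is now PCR→Purify→Image→Quantify = 9+6+2+7 = 24, so the job takes 24 hours.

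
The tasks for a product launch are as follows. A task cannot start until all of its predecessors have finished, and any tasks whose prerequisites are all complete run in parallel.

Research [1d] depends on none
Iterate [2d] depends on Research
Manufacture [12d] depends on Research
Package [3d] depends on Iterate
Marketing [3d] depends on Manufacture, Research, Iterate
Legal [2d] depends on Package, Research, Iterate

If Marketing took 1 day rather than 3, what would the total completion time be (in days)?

14

Actual critical path: Research→Manufacture→Marketing = 1+12+3 = 16 ⇒ 16 days.
Marketing is on the critical path; changing it to 1 makes that path 14 days.
The critical path is still Research→Manufacture→Marketing; finish is now 14 days.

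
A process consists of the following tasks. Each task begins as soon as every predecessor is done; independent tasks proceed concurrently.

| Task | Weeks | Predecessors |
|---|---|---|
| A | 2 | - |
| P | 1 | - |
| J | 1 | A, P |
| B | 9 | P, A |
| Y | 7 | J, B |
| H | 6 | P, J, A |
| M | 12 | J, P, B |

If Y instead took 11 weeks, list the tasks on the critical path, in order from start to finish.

Actual critical path: A→B→M = 2+9+12 = 23 ⇒ 23 weeks.
The longest path through Y is only 18 weeks, so Y has float 5.
The critical path is still A→B→M; finish is now 23 weeks.

A, B, M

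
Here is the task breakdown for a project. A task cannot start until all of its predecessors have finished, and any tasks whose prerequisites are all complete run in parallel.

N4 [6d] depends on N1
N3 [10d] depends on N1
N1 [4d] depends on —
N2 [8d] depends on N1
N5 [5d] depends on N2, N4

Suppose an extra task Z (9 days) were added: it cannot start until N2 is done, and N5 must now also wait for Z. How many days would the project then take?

26

Originally the project takes 17 days.
With Z inserted, N5 now waits for max(N2, N4, Z).
New critical path: N1→N2→Z→N5 = 4+8+9+5 = 26 ⇒ 26 days.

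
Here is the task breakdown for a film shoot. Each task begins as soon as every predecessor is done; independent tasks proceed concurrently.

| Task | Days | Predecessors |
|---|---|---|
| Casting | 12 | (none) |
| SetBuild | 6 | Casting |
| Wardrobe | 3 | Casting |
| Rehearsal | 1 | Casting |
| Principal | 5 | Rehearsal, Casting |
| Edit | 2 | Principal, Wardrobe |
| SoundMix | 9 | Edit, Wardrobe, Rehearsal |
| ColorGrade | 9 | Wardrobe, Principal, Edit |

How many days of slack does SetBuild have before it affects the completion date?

11

The longest chain is Casting→Rehearsal→Principal→Edit→SoundMix = 12+1+5+2+9 = 29; overall finish 29 days.
SetBuild finishes as early as 18 and must finish by 29.
So SetBuild can slip 29 − 18 = 11 days.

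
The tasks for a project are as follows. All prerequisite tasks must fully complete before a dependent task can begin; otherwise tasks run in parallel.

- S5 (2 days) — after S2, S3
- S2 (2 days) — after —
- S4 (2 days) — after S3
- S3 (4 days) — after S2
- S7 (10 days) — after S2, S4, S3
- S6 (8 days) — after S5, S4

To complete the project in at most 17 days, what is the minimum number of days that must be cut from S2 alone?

1

Current finish: 18 days; target: 17.
S2 is on every critical path, so each day cut from S2 cuts the finish by one (this holds down to a finish of 17).
Need 18 − 17 = 1 day off S2 → S2 becomes 1 day, finish becomes 17.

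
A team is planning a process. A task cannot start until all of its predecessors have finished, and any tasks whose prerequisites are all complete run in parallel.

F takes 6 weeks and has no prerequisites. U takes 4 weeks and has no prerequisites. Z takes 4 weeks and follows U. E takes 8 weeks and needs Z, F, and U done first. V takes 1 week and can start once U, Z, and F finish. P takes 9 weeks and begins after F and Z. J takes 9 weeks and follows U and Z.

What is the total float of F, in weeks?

U→Z→P = 4+4+9 = 17 sets the makespan at 17 weeks.
F finishes as early as 6 and must finish by 8.
Slack of F = 2 − 0 = 2 weeks.

2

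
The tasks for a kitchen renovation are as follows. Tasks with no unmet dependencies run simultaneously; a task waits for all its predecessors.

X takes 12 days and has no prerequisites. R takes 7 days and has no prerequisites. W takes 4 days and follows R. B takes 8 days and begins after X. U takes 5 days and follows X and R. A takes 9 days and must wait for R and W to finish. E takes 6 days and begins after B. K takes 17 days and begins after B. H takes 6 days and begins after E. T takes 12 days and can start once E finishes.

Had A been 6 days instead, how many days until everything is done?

Baseline: X→B→E→T = 12+8+6+12 = 38 → 38 days.
The longest path through A is only 20 days, so A has float 18.
That remains the longest chain; total 38 days.

38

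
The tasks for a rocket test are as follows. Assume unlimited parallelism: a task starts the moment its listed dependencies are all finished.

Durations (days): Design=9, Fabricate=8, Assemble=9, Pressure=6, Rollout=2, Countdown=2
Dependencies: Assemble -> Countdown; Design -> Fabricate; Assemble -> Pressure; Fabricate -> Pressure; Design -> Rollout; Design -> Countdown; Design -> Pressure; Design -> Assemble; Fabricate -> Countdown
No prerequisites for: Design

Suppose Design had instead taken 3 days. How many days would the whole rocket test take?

18

As given, the longest chain is Design→Assemble→Pressure = 9+9+6 = 24, so the finish is 24 days.
Since Design is critical, the -6 change carries straight to that chain (now 18 days).
No other chain overtakes it, so the finish is 18 days.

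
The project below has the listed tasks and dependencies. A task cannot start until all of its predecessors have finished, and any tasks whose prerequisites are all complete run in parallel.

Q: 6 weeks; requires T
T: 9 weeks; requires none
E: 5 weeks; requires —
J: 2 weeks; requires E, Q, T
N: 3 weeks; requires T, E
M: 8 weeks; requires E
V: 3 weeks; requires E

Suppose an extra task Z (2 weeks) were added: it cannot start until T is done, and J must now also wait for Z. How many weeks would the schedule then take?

Originally the schedule takes 17 weeks.
With Z inserted, J now waits for max(E, Q, T, Z).
New critical path: T→Q→J = 9+6+2 = 17 ⇒ 17 weeks.

17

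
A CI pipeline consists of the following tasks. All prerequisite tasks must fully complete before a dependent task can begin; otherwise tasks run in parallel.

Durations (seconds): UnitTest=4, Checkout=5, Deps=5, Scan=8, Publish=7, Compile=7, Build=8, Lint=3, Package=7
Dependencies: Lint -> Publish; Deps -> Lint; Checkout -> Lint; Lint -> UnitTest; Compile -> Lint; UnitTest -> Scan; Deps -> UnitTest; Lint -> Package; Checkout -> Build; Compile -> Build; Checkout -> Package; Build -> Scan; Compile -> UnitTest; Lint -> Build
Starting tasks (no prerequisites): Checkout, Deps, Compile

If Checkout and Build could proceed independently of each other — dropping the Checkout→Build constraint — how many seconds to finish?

26

With the dependency in place, Compile→Lint→Build→Scan = 7+3+8+8 = 26 sets the finish at 26 seconds.
Dropping Checkout→Build doesn't change Build's earliest start (10); another predecessor still binds.
The longest chain is now Compile→Lint→Build→Scan = 7+3+8+8 = 26, so the plan takes 26 seconds.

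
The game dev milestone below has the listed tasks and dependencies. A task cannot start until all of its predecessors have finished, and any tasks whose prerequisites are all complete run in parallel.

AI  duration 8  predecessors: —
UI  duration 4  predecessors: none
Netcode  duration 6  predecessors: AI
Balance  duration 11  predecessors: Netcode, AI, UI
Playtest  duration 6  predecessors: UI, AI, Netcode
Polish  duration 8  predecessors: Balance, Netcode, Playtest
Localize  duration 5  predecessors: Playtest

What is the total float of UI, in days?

AI→Netcode→Balance→Polish = 8+6+11+8 = 33 sets the makespan at 33 days.
The longest chain containing UI totals 23 days.
So UI can slip 14 − 4 = 10 days.

10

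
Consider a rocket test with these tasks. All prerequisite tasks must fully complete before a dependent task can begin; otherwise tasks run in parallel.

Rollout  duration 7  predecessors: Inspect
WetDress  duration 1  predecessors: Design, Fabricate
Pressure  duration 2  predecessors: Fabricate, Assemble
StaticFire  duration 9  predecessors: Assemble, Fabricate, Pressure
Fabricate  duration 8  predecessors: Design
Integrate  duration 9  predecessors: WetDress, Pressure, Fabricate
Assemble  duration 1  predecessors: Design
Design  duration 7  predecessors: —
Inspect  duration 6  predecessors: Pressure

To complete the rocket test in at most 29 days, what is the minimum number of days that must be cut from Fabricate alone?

1

Current finish: 30 days; target: 29.
Fabricate is on every critical path, so each day cut from Fabricate cuts the finish by one (this holds down to a finish of 23).
Need 30 − 29 = 1 day off Fabricate → Fabricate becomes 7 days, finish becomes 29.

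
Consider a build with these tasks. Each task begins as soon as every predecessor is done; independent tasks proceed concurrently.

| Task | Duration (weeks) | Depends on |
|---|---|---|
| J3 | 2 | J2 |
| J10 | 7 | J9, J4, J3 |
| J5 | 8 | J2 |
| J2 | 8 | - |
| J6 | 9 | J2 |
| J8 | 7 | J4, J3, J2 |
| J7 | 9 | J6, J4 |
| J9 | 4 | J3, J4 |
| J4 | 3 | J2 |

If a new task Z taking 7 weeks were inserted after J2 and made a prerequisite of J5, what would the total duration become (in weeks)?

Originally the build takes 26 weeks.
With Z inserted, J5 now waits for max(J2, Z).
New critical path: J2→J6→J7 = 8+9+9 = 26 ⇒ 26 weeks.

26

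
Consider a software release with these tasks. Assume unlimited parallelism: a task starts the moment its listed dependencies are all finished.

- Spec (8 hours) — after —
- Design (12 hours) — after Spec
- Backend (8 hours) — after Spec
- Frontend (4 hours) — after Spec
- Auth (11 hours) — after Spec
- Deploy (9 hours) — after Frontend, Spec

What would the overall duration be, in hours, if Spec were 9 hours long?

22

Actual critical path: Spec→Frontend→Deploy = 8+4+9 = 21 ⇒ 21 hours.
Spec lies on that path, so at 9 hours the path becomes 22 hours.
No other chain overtakes it, so the finish is 22 hours.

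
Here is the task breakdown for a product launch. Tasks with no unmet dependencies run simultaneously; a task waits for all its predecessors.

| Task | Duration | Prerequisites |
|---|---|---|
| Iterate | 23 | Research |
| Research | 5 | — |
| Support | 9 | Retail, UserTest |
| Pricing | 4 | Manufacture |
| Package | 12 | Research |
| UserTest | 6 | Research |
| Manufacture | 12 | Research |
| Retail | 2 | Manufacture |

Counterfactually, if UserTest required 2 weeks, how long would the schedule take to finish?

The binding path is Research→Iterate = 5+23 = 28; finish at 28 weeks.
UserTest has 8 weeks of float (longest path through it is 20).
The critical path is still Research→Iterate; finish is now 28 weeks.

28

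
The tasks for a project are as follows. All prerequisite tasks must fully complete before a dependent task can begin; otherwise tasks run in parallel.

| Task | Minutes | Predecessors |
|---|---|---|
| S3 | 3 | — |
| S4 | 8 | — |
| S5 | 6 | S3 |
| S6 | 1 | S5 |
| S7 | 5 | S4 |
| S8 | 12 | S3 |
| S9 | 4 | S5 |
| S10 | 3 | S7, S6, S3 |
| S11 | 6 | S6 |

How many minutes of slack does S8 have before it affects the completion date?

1

Critical path: S3→S5→S6→S11 = 3+6+1+6 = 16, so the finish is 16 minutes.
Longest path through S8: 15 minutes (earliest finish 15, latest finish 16).
So S8 can slip 16 − 15 = 1 minute.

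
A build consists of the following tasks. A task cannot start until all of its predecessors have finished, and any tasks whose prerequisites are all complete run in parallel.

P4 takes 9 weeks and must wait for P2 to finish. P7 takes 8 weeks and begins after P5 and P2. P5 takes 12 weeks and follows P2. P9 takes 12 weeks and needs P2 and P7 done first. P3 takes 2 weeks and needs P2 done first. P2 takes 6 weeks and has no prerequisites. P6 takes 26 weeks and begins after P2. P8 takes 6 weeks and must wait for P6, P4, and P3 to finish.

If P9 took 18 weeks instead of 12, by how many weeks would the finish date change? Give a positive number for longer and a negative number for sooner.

6

Actual critical path: P2→P5→P7→P9 = 6+12+8+12 = 38 ⇒ 38 weeks.
P9 is on the critical path; changing it to 18 makes that path 44 weeks.
That remains the longest chain; total 44 weeks.
Change in finish: 44 − 38 = +6 weeks.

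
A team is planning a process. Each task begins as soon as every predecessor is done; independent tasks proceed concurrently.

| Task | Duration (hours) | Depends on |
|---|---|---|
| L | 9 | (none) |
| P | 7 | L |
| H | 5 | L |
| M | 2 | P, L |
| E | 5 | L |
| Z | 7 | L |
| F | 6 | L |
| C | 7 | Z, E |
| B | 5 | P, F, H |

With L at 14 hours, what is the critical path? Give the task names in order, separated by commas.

L, Z, C

As given, the longest chain is L→Z→C = 9+7+7 = 23, so the finish is 23 hours.
L lies on that path, so at 14 hours the path becomes 28 hours.
No other chain overtakes it, so the finish is 28 hours.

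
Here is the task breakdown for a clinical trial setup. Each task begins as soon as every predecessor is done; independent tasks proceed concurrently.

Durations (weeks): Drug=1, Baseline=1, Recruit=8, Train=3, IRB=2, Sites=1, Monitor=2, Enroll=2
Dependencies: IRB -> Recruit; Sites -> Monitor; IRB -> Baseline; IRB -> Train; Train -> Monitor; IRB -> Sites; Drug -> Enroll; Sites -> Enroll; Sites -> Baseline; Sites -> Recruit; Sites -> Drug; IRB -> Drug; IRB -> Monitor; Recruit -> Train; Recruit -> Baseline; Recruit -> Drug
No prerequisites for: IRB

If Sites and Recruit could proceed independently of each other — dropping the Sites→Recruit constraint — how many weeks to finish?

15

Original critical path: IRB→Sites→Recruit→Train→Monitor = 2+1+8+3+2 = 16 ⇒ 16 weeks.
Without Sites→Recruit, Recruit's earliest start moves from 3 to 2.
New critical path: IRB→Recruit→Train→Monitor = 2+8+3+2 = 15 ⇒ 15 weeks.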